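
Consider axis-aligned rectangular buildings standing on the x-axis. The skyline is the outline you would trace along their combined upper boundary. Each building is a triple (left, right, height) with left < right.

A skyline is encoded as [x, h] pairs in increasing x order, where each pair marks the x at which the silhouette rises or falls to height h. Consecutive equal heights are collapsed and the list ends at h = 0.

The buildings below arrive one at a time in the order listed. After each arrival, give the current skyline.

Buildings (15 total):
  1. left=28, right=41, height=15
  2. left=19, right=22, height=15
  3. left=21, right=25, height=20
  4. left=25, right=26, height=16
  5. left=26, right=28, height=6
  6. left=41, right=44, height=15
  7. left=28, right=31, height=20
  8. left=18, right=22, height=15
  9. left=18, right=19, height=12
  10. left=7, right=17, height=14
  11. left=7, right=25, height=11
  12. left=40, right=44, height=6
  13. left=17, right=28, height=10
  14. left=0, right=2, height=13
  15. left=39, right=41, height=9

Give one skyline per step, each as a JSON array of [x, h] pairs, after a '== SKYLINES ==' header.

== SKYLINES ==
[[28,15],[41,0]]
[[19,15],[22,0],[28,15],[41,0]]
[[19,15],[21,20],[25,0],[28,15],[41,0]]
[[19,15],[21,20],[25,16],[26,0],[28,15],[41,0]]
[[19,15],[21,20],[25,16],[26,6],[28,15],[41,0]]
[[19,15],[21,20],[25,16],[26,6],[28,15],[44,0]]
[[19,15],[21,20],[25,16],[26,6],[28,20],[31,15],[44,0]]
[[18,15],[21,20],[25,16],[26,6],[28,20],[31,15],[44,0]]
[[18,15],[21,20],[25,16],[26,6],[28,20],[31,15],[44,0]]
[[7,14],[17,0],[18,15],[21,20],[25,16],[26,6],[28,20],[31,15],[44,0]]
[[7,14],[17,11],[18,15],[21,20],[25,16],[26,6],[28,20],[31,15],[44,0]]
[[7,14],[17,11],[18,15],[21,20],[25,16],[26,6],[28,20],[31,15],[44,0]]
[[7,14],[17,11],[18,15],[21,20],[25,16],[26,10],[28,20],[31,15],[44,0]]
[[0,13],[2,0],[7,14],[17,11],[18,15],[21,20],[25,16],[26,10],[28,20],[31,15],[44,0]]
[[0,13],[2,0],[7,14],[17,11],[18,15],[21,20],[25,16],[26,10],[28,20],[31,15],[44,0]]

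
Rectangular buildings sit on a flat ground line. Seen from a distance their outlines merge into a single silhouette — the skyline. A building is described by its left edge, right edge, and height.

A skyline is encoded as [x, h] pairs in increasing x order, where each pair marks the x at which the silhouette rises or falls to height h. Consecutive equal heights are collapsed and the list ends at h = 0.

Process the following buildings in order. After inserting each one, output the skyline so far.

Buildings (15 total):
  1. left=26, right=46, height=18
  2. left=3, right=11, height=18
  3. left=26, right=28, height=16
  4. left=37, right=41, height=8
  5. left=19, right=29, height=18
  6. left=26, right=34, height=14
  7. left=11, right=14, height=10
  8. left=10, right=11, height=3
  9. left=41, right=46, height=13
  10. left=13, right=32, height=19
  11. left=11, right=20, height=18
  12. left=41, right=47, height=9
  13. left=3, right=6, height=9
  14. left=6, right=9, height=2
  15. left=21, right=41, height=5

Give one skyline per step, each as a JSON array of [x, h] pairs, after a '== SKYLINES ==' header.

== SKYLINES ==
[[26,18],[46,0]]
[[3,18],[11,0],[26,18],[46,0]]
[[3,18],[11,0],[26,18],[46,0]]
[[3,18],[11,0],[26,18],[46,0]]
[[3,18],[11,0],[19,18],[46,0]]
[[3,18],[11,0],[19,18],[46,0]]
[[3,18],[11,10],[14,0],[19,18],[46,0]]
[[3,18],[11,10],[14,0],[19,18],[46,0]]
[[3,18],[11,10],[14,0],[19,18],[46,0]]
[[3,18],[11,10],[13,19],[32,18],[46,0]]
[[3,18],[13,19],[32,18],[46,0]]
[[3,18],[13,19],[32,18],[46,9],[47,0]]
[[3,18],[13,19],[32,18],[46,9],[47,0]]
[[3,18],[13,19],[32,18],[46,9],[47,0]]
[[3,18],[13,19],[32,18],[46,9],[47,0]]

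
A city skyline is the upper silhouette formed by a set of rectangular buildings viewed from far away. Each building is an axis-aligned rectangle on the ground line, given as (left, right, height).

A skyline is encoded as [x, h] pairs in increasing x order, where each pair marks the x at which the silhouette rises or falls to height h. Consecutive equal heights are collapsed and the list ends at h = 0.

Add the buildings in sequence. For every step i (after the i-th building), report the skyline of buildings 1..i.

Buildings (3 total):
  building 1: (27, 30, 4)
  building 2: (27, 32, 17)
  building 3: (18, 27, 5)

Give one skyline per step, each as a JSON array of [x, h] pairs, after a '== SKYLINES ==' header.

== SKYLINES ==
[[27,4],[30,0]]
[[27,17],[32,0]]
[[18,5],[27,17],[32,0]]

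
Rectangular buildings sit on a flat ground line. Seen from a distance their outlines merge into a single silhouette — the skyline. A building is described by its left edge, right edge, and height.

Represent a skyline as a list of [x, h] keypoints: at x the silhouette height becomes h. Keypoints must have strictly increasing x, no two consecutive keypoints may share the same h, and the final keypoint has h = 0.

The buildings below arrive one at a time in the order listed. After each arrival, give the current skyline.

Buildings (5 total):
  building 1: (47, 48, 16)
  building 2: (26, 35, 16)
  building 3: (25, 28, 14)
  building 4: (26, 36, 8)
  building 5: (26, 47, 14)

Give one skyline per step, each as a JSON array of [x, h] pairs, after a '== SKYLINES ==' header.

== SKYLINES ==
[[47,16],[48,0]]
[[26,16],[35,0],[47,16],[48,0]]
[[25,14],[26,16],[35,0],[47,16],[48,0]]
[[25,14],[26,16],[35,8],[36,0],[47,16],[48,0]]
[[25,14],[26,16],[35,14],[47,16],[48,0]]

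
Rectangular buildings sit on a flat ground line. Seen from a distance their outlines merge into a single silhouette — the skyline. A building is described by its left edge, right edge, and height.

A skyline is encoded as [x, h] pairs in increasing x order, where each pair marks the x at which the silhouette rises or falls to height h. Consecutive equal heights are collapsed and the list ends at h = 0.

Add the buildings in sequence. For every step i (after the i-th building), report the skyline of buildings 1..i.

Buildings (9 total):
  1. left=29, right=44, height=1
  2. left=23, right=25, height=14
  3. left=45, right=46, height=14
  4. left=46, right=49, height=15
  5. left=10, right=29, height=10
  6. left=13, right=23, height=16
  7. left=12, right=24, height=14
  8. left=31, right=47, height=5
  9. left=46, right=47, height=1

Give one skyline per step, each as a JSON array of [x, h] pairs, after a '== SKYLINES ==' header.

== SKYLINES ==
[[29,1],[44,0]]
[[23,14],[25,0],[29,1],[44,0]]
[[23,14],[25,0],[29,1],[44,0],[45,14],[46,0]]
[[23,14],[25,0],[29,1],[44,0],[45,14],[46,15],[49,0]]
[[10,10],[23,14],[25,10],[29,1],[44,0],[45,14],[46,15],[49,0]]
[[10,10],[13,16],[23,14],[25,10],[29,1],[44,0],[45,14],[46,15],[49,0]]
[[10,10],[12,14],[13,16],[23,14],[25,10],[29,1],[44,0],[45,14],[46,15],[49,0]]
[[10,10],[12,14],[13,16],[23,14],[25,10],[29,1],[31,5],[45,14],[46,15],[49,0]]
[[10,10],[12,14],[13,16],[23,14],[25,10],[29,1],[31,5],[45,14],[46,15],[49,0]]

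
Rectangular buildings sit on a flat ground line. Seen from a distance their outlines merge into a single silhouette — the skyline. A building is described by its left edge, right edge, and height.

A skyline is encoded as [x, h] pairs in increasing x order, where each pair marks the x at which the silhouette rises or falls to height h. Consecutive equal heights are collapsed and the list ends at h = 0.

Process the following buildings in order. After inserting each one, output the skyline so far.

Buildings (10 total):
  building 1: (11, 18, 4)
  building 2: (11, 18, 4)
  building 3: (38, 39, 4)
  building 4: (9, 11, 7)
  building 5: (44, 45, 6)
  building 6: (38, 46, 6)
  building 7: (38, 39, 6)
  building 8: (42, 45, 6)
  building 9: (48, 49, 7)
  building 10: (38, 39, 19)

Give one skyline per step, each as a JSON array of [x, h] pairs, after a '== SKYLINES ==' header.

== SKYLINES ==
[[11,4],[18,0]]
[[11,4],[18,0]]
[[11,4],[18,0],[38,4],[39,0]]
[[9,7],[11,4],[18,0],[38,4],[39,0]]
[[9,7],[11,4],[18,0],[38,4],[39,0],[44,6],[45,0]]
[[9,7],[11,4],[18,0],[38,6],[46,0]]
[[9,7],[11,4],[18,0],[38,6],[46,0]]
[[9,7],[11,4],[18,0],[38,6],[46,0]]
[[9,7],[11,4],[18,0],[38,6],[46,0],[48,7],[49,0]]
[[9,7],[11,4],[18,0],[38,19],[39,6],[46,0],[48,7],[49,0]]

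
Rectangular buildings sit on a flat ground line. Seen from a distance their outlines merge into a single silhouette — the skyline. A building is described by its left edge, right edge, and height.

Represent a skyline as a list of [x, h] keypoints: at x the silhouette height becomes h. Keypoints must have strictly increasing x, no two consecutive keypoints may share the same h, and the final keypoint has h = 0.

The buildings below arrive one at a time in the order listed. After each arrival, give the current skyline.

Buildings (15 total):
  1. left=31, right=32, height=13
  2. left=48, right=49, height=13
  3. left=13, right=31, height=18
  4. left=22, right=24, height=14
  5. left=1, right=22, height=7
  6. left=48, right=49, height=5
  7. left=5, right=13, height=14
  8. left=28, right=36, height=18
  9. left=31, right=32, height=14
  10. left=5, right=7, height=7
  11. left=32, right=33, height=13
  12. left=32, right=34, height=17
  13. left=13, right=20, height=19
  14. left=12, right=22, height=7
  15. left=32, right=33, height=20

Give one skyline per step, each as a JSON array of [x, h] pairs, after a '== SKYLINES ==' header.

== SKYLINES ==
[[31,13],[32,0]]
[[31,13],[32,0],[48,13],[49,0]]
[[13,18],[31,13],[32,0],[48,13],[49,0]]
[[13,18],[31,13],[32,0],[48,13],[49,0]]
[[1,7],[13,18],[31,13],[32,0],[48,13],[49,0]]
[[1,7],[13,18],[31,13],[32,0],[48,13],[49,0]]
[[1,7],[5,14],[13,18],[31,13],[32,0],[48,13],[49,0]]
[[1,7],[5,14],[13,18],[36,0],[48,13],[49,0]]
[[1,7],[5,14],[13,18],[36,0],[48,13],[49,0]]
[[1,7],[5,14],[13,18],[36,0],[48,13],[49,0]]
[[1,7],[5,14],[13,18],[36,0],[48,13],[49,0]]
[[1,7],[5,14],[13,18],[36,0],[48,13],[49,0]]
[[1,7],[5,14],[13,19],[20,18],[36,0],[48,13],[49,0]]
[[1,7],[5,14],[13,19],[20,18],[36,0],[48,13],[49,0]]
[[1,7],[5,14],[13,19],[20,18],[32,20],[33,18],[36,0],[48,13],[49,0]]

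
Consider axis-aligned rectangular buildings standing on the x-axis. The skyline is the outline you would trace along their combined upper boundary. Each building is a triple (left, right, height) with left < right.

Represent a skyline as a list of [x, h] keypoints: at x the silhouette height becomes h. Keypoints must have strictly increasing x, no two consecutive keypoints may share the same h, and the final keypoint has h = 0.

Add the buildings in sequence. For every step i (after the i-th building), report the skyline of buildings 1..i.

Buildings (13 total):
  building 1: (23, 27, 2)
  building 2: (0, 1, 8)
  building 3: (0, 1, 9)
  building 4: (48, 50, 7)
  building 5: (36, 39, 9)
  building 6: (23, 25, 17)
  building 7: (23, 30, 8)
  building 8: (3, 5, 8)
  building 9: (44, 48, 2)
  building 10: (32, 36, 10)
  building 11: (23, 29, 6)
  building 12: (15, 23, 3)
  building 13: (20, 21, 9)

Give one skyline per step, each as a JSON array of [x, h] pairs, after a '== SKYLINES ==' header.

== SKYLINES ==
[[23,2],[27,0]]
[[0,8],[1,0],[23,2],[27,0]]
[[0,9],[1,0],[23,2],[27,0]]
[[0,9],[1,0],[23,2],[27,0],[48,7],[50,0]]
[[0,9],[1,0],[23,2],[27,0],[36,9],[39,0],[48,7],[50,0]]
[[0,9],[1,0],[23,17],[25,2],[27,0],[36,9],[39,0],[48,7],[50,0]]
[[0,9],[1,0],[23,17],[25,8],[30,0],[36,9],[39,0],[48,7],[50,0]]
[[0,9],[1,0],[3,8],[5,0],[23,17],[25,8],[30,0],[36,9],[39,0],[48,7],[50,0]]
[[0,9],[1,0],[3,8],[5,0],[23,17],[25,8],[30,0],[36,9],[39,0],[44,2],[48,7],[50,0]]
[[0,9],[1,0],[3,8],[5,0],[23,17],[25,8],[30,0],[32,10],[36,9],[39,0],[44,2],[48,7],[50,0]]
[[0,9],[1,0],[3,8],[5,0],[23,17],[25,8],[30,0],[32,10],[36,9],[39,0],[44,2],[48,7],[50,0]]
[[0,9],[1,0],[3,8],[5,0],[15,3],[23,17],[25,8],[30,0],[32,10],[36,9],[39,0],[44,2],[48,7],[50,0]]
[[0,9],[1,0],[3,8],[5,0],[15,3],[20,9],[21,3],[23,17],[25,8],[30,0],[32,10],[36,9],[39,0],[44,2],[48,7],[50,0]]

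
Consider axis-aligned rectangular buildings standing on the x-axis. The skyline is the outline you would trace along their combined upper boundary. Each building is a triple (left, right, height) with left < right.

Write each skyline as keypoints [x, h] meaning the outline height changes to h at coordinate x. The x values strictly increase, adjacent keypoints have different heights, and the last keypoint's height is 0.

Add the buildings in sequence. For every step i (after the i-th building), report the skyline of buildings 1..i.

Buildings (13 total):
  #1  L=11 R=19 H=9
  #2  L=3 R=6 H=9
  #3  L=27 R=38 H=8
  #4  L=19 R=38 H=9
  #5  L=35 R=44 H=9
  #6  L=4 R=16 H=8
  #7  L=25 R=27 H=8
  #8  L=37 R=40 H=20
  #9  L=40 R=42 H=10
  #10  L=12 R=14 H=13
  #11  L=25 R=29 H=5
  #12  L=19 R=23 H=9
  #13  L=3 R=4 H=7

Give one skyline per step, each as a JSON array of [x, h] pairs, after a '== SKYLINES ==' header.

== SKYLINES ==
[[11,9],[19,0]]
[[3,9],[6,0],[11,9],[19,0]]
[[3,9],[6,0],[11,9],[19,0],[27,8],[38,0]]
[[3,9],[6,0],[11,9],[38,0]]
[[3,9],[6,0],[11,9],[44,0]]
[[3,9],[6,8],[11,9],[44,0]]
[[3,9],[6,8],[11,9],[44,0]]
[[3,9],[6,8],[11,9],[37,20],[40,9],[44,0]]
[[3,9],[6,8],[11,9],[37,20],[40,10],[42,9],[44,0]]
[[3,9],[6,8],[11,9],[12,13],[14,9],[37,20],[40,10],[42,9],[44,0]]
[[3,9],[6,8],[11,9],[12,13],[14,9],[37,20],[40,10],[42,9],[44,0]]
[[3,9],[6,8],[11,9],[12,13],[14,9],[37,20],[40,10],[42,9],[44,0]]
[[3,9],[6,8],[11,9],[12,13],[14,9],[37,20],[40,10],[42,9],[44,0]]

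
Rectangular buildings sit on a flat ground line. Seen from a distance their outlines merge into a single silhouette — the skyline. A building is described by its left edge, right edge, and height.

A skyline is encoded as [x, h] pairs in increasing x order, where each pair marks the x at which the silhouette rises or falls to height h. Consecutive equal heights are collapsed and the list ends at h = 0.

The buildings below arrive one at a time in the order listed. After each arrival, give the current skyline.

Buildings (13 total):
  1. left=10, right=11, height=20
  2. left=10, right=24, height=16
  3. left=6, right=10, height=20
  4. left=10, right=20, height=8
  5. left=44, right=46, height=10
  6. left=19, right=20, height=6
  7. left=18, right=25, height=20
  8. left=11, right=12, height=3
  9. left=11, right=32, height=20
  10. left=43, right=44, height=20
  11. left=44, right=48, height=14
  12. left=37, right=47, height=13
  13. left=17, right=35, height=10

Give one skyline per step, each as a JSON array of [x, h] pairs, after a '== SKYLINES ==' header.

== SKYLINES ==
[[10,20],[11,0]]
[[10,20],[11,16],[24,0]]
[[6,20],[11,16],[24,0]]
[[6,20],[11,16],[24,0]]
[[6,20],[11,16],[24,0],[44,10],[46,0]]
[[6,20],[11,16],[24,0],[44,10],[46,0]]
[[6,20],[11,16],[18,20],[25,0],[44,10],[46,0]]
[[6,20],[11,16],[18,20],[25,0],[44,10],[46,0]]
[[6,20],[32,0],[44,10],[46,0]]
[[6,20],[32,0],[43,20],[44,10],[46,0]]
[[6,20],[32,0],[43,20],[44,14],[48,0]]
[[6,20],[32,0],[37,13],[43,20],[44,14],[48,0]]
[[6,20],[32,10],[35,0],[37,13],[43,20],[44,14],[48,0]]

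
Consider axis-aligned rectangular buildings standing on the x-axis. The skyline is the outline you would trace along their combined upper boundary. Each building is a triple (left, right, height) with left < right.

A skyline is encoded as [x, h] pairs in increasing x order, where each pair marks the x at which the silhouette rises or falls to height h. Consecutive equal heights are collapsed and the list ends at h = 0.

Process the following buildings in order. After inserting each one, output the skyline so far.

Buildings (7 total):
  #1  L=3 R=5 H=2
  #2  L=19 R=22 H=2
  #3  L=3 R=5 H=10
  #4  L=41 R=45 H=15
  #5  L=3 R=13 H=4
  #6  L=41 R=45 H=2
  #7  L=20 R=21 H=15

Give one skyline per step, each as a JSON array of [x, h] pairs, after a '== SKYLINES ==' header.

== SKYLINES ==
[[3,2],[5,0]]
[[3,2],[5,0],[19,2],[22,0]]
[[3,10],[5,0],[19,2],[22,0]]
[[3,10],[5,0],[19,2],[22,0],[41,15],[45,0]]
[[3,10],[5,4],[13,0],[19,2],[22,0],[41,15],[45,0]]
[[3,10],[5,4],[13,0],[19,2],[22,0],[41,15],[45,0]]
[[3,10],[5,4],[13,0],[19,2],[20,15],[21,2],[22,0],[41,15],[45,0]]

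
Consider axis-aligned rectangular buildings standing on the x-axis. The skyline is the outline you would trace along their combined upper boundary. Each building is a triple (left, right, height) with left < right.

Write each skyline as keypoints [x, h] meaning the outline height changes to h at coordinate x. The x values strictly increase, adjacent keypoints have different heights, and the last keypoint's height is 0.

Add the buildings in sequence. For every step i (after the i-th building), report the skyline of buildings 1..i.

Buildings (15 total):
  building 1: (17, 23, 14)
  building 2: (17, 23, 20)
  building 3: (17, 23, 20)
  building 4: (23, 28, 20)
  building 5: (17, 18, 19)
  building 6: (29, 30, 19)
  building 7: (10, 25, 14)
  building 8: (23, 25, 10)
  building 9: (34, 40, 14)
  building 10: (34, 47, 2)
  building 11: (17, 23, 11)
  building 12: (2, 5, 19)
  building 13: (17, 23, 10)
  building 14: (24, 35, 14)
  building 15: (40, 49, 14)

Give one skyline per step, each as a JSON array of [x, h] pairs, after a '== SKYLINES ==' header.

== SKYLINES ==
[[17,14],[23,0]]
[[17,20],[23,0]]
[[17,20],[23,0]]
[[17,20],[28,0]]
[[17,20],[28,0]]
[[17,20],[28,0],[29,19],[30,0]]
[[10,14],[17,20],[28,0],[29,19],[30,0]]
[[10,14],[17,20],[28,0],[29,19],[30,0]]
[[10,14],[17,20],[28,0],[29,19],[30,0],[34,14],[40,0]]
[[10,14],[17,20],[28,0],[29,19],[30,0],[34,14],[40,2],[47,0]]
[[10,14],[17,20],[28,0],[29,19],[30,0],[34,14],[40,2],[47,0]]
[[2,19],[5,0],[10,14],[17,20],[28,0],[29,19],[30,0],[34,14],[40,2],[47,0]]
[[2,19],[5,0],[10,14],[17,20],[28,0],[29,19],[30,0],[34,14],[40,2],[47,0]]
[[2,19],[5,0],[10,14],[17,20],[28,14],[29,19],[30,14],[40,2],[47,0]]
[[2,19],[5,0],[10,14],[17,20],[28,14],[29,19],[30,14],[49,0]]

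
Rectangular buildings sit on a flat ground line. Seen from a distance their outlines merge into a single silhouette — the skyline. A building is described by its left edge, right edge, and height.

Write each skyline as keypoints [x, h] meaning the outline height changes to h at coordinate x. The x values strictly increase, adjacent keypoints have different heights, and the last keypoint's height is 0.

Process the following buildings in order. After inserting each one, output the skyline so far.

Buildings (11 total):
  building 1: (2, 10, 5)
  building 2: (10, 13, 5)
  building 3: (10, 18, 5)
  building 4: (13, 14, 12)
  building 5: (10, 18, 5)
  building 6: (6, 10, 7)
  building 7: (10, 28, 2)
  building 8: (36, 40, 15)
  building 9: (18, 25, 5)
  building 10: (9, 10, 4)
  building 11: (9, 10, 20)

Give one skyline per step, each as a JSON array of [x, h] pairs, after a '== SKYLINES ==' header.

== SKYLINES ==
[[2,5],[10,0]]
[[2,5],[13,0]]
[[2,5],[18,0]]
[[2,5],[13,12],[14,5],[18,0]]
[[2,5],[13,12],[14,5],[18,0]]
[[2,5],[6,7],[10,5],[13,12],[14,5],[18,0]]
[[2,5],[6,7],[10,5],[13,12],[14,5],[18,2],[28,0]]
[[2,5],[6,7],[10,5],[13,12],[14,5],[18,2],[28,0],[36,15],[40,0]]
[[2,5],[6,7],[10,5],[13,12],[14,5],[25,2],[28,0],[36,15],[40,0]]
[[2,5],[6,7],[10,5],[13,12],[14,5],[25,2],[28,0],[36,15],[40,0]]
[[2,5],[6,7],[9,20],[10,5],[13,12],[14,5],[25,2],[28,0],[36,15],[40,0]]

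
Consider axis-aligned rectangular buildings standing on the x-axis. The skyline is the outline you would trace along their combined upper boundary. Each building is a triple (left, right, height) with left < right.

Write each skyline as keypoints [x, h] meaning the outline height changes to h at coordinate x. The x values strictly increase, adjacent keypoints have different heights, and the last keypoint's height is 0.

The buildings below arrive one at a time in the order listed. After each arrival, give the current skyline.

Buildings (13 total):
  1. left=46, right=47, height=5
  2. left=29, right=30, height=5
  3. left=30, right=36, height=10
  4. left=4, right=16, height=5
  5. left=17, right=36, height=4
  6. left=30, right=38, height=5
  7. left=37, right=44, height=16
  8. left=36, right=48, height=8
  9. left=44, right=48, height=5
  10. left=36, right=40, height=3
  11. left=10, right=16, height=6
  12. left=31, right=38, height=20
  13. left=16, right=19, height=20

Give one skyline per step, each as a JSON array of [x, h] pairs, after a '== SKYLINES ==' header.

== SKYLINES ==
[[46,5],[47,0]]
[[29,5],[30,0],[46,5],[47,0]]
[[29,5],[30,10],[36,0],[46,5],[47,0]]
[[4,5],[16,0],[29,5],[30,10],[36,0],[46,5],[47,0]]
[[4,5],[16,0],[17,4],[29,5],[30,10],[36,0],[46,5],[47,0]]
[[4,5],[16,0],[17,4],[29,5],[30,10],[36,5],[38,0],[46,5],[47,0]]
[[4,5],[16,0],[17,4],[29,5],[30,10],[36,5],[37,16],[44,0],[46,5],[47,0]]
[[4,5],[16,0],[17,4],[29,5],[30,10],[36,8],[37,16],[44,8],[48,0]]
[[4,5],[16,0],[17,4],[29,5],[30,10],[36,8],[37,16],[44,8],[48,0]]
[[4,5],[16,0],[17,4],[29,5],[30,10],[36,8],[37,16],[44,8],[48,0]]
[[4,5],[10,6],[16,0],[17,4],[29,5],[30,10],[36,8],[37,16],[44,8],[48,0]]
[[4,5],[10,6],[16,0],[17,4],[29,5],[30,10],[31,20],[38,16],[44,8],[48,0]]
[[4,5],[10,6],[16,20],[19,4],[29,5],[30,10],[31,20],[38,16],[44,8],[48,0]]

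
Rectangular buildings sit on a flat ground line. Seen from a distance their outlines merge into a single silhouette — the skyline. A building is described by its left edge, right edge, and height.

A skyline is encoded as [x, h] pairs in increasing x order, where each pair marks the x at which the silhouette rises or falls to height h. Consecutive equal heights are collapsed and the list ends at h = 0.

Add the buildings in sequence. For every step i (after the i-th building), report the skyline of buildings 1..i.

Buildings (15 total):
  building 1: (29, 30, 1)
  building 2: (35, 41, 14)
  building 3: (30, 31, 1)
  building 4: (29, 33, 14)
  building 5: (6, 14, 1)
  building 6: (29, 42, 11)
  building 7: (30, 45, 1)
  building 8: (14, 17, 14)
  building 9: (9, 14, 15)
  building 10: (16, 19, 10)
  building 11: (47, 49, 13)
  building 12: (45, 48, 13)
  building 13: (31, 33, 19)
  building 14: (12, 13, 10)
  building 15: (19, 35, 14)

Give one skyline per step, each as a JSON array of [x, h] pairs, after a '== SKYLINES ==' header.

== SKYLINES ==
[[29,1],[30,0]]
[[29,1],[30,0],[35,14],[41,0]]
[[29,1],[31,0],[35,14],[41,0]]
[[29,14],[33,0],[35,14],[41,0]]
[[6,1],[14,0],[29,14],[33,0],[35,14],[41,0]]
[[6,1],[14,0],[29,14],[33,11],[35,14],[41,11],[42,0]]
[[6,1],[14,0],[29,14],[33,11],[35,14],[41,11],[42,1],[45,0]]
[[6,1],[14,14],[17,0],[29,14],[33,11],[35,14],[41,11],[42,1],[45,0]]
[[6,1],[9,15],[14,14],[17,0],[29,14],[33,11],[35,14],[41,11],[42,1],[45,0]]
[[6,1],[9,15],[14,14],[17,10],[19,0],[29,14],[33,11],[35,14],[41,11],[42,1],[45,0]]
[[6,1],[9,15],[14,14],[17,10],[19,0],[29,14],[33,11],[35,14],[41,11],[42,1],[45,0],[47,13],[49,0]]
[[6,1],[9,15],[14,14],[17,10],[19,0],[29,14],[33,11],[35,14],[41,11],[42,1],[45,13],[49,0]]
[[6,1],[9,15],[14,14],[17,10],[19,0],[29,14],[31,19],[33,11],[35,14],[41,11],[42,1],[45,13],[49,0]]
[[6,1],[9,15],[14,14],[17,10],[19,0],[29,14],[31,19],[33,11],[35,14],[41,11],[42,1],[45,13],[49,0]]
[[6,1],[9,15],[14,14],[17,10],[19,14],[31,19],[33,14],[41,11],[42,1],[45,13],[49,0]]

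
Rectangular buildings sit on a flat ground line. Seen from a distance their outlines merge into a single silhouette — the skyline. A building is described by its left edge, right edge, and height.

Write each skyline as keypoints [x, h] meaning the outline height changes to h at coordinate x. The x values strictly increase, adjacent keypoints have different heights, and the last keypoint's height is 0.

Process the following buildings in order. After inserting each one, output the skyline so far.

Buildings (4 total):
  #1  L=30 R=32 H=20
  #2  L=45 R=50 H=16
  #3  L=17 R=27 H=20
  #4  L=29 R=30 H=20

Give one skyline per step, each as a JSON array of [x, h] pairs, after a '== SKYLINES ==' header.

== SKYLINES ==
[[30,20],[32,0]]
[[30,20],[32,0],[45,16],[50,0]]
[[17,20],[27,0],[30,20],[32,0],[45,16],[50,0]]
[[17,20],[27,0],[29,20],[32,0],[45,16],[50,0]]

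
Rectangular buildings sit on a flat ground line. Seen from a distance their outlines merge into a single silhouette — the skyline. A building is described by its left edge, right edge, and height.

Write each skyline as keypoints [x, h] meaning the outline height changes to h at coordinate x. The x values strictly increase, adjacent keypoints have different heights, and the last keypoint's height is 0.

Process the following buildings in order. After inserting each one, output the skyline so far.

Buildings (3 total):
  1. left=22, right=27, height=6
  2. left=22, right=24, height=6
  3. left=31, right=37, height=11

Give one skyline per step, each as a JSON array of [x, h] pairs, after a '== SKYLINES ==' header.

== SKYLINES ==
[[22,6],[27,0]]
[[22,6],[27,0]]
[[22,6],[27,0],[31,11],[37,0]]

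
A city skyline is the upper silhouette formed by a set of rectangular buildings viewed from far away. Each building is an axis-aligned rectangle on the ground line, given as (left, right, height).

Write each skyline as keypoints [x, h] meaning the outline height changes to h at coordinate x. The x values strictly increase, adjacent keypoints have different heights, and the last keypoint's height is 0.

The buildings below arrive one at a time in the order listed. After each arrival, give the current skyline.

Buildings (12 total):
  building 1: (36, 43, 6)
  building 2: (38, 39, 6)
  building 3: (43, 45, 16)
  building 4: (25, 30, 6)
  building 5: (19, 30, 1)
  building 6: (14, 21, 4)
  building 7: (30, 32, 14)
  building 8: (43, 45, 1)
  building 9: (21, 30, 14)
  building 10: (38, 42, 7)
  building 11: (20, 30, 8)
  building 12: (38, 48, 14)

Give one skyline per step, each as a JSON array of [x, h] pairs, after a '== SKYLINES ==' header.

== SKYLINES ==
[[36,6],[43,0]]
[[36,6],[43,0]]
[[36,6],[43,16],[45,0]]
[[25,6],[30,0],[36,6],[43,16],[45,0]]
[[19,1],[25,6],[30,0],[36,6],[43,16],[45,0]]
[[14,4],[21,1],[25,6],[30,0],[36,6],[43,16],[45,0]]
[[14,4],[21,1],[25,6],[30,14],[32,0],[36,6],[43,16],[45,0]]
[[14,4],[21,1],[25,6],[30,14],[32,0],[36,6],[43,16],[45,0]]
[[14,4],[21,14],[32,0],[36,6],[43,16],[45,0]]
[[14,4],[21,14],[32,0],[36,6],[38,7],[42,6],[43,16],[45,0]]
[[14,4],[20,8],[21,14],[32,0],[36,6],[38,7],[42,6],[43,16],[45,0]]
[[14,4],[20,8],[21,14],[32,0],[36,6],[38,14],[43,16],[45,14],[48,0]]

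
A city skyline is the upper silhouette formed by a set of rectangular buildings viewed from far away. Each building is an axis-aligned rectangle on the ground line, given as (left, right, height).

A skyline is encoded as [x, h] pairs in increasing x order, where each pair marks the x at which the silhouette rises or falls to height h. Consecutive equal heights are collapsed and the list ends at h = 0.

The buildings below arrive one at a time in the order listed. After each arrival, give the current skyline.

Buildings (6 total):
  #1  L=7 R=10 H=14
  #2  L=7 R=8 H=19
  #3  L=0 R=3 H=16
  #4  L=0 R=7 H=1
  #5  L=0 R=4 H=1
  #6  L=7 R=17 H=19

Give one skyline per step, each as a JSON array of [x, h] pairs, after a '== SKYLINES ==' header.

== SKYLINES ==
[[7,14],[10,0]]
[[7,19],[8,14],[10,0]]
[[0,16],[3,0],[7,19],[8,14],[10,0]]
[[0,16],[3,1],[7,19],[8,14],[10,0]]
[[0,16],[3,1],[7,19],[8,14],[10,0]]
[[0,16],[3,1],[7,19],[17,0]]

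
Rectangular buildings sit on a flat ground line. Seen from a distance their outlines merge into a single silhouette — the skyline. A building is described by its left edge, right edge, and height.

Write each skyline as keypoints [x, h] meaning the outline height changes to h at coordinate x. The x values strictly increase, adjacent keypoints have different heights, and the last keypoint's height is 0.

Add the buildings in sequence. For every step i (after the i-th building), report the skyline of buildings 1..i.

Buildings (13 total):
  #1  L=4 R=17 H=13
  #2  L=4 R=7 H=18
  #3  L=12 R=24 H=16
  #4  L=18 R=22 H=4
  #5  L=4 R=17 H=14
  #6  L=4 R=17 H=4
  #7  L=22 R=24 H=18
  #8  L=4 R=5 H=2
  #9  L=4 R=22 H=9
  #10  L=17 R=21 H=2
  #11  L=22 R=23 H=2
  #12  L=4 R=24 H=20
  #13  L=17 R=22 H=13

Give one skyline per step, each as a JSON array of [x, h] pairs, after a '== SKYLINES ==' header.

== SKYLINES ==
[[4,13],[17,0]]
[[4,18],[7,13],[17,0]]
[[4,18],[7,13],[12,16],[24,0]]
[[4,18],[7,13],[12,16],[24,0]]
[[4,18],[7,14],[12,16],[24,0]]
[[4,18],[7,14],[12,16],[24,0]]
[[4,18],[7,14],[12,16],[22,18],[24,0]]
[[4,18],[7,14],[12,16],[22,18],[24,0]]
[[4,18],[7,14],[12,16],[22,18],[24,0]]
[[4,18],[7,14],[12,16],[22,18],[24,0]]
[[4,18],[7,14],[12,16],[22,18],[24,0]]
[[4,20],[24,0]]
[[4,20],[24,0]]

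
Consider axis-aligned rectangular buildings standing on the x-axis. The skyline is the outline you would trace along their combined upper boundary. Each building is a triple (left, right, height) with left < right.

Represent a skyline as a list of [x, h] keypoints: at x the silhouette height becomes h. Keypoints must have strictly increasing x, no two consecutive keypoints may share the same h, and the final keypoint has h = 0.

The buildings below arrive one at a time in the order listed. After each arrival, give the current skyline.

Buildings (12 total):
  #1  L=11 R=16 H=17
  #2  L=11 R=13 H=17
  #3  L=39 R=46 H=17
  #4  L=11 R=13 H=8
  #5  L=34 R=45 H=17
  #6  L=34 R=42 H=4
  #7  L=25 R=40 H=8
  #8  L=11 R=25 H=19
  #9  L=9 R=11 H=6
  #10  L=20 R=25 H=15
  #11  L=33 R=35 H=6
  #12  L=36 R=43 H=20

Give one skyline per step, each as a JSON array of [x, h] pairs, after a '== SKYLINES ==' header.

== SKYLINES ==
[[11,17],[16,0]]
[[11,17],[16,0]]
[[11,17],[16,0],[39,17],[46,0]]
[[11,17],[16,0],[39,17],[46,0]]
[[11,17],[16,0],[34,17],[46,0]]
[[11,17],[16,0],[34,17],[46,0]]
[[11,17],[16,0],[25,8],[34,17],[46,0]]
[[11,19],[25,8],[34,17],[46,0]]
[[9,6],[11,19],[25,8],[34,17],[46,0]]
[[9,6],[11,19],[25,8],[34,17],[46,0]]
[[9,6],[11,19],[25,8],[34,17],[46,0]]
[[9,6],[11,19],[25,8],[34,17],[36,20],[43,17],[46,0]]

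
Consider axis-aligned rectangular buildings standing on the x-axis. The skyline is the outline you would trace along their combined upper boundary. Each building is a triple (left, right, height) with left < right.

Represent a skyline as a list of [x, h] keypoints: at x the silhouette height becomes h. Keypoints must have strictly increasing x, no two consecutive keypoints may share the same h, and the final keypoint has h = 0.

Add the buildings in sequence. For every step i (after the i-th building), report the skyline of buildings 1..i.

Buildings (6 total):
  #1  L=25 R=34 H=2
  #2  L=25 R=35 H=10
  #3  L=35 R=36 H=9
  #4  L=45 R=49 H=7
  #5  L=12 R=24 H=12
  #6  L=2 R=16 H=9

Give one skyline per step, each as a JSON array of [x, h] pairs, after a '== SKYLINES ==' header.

== SKYLINES ==
[[25,2],[34,0]]
[[25,10],[35,0]]
[[25,10],[35,9],[36,0]]
[[25,10],[35,9],[36,0],[45,7],[49,0]]
[[12,12],[24,0],[25,10],[35,9],[36,0],[45,7],[49,0]]
[[2,9],[12,12],[24,0],[25,10],[35,9],[36,0],[45,7],[49,0]]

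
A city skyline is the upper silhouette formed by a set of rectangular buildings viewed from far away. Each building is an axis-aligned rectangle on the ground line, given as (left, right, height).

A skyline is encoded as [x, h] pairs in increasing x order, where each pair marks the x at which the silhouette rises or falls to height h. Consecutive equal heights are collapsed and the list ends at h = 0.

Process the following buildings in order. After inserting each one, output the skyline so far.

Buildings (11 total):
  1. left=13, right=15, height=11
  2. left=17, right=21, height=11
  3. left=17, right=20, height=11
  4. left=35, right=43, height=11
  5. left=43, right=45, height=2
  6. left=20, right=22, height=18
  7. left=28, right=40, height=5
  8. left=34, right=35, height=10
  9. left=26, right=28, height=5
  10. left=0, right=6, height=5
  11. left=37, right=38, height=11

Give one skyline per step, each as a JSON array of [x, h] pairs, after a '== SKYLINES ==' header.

== SKYLINES ==
[[13,11],[15,0]]
[[13,11],[15,0],[17,11],[21,0]]
[[13,11],[15,0],[17,11],[21,0]]
[[13,11],[15,0],[17,11],[21,0],[35,11],[43,0]]
[[13,11],[15,0],[17,11],[21,0],[35,11],[43,2],[45,0]]
[[13,11],[15,0],[17,11],[20,18],[22,0],[35,11],[43,2],[45,0]]
[[13,11],[15,0],[17,11],[20,18],[22,0],[28,5],[35,11],[43,2],[45,0]]
[[13,11],[15,0],[17,11],[20,18],[22,0],[28,5],[34,10],[35,11],[43,2],[45,0]]
[[13,11],[15,0],[17,11],[20,18],[22,0],[26,5],[34,10],[35,11],[43,2],[45,0]]
[[0,5],[6,0],[13,11],[15,0],[17,11],[20,18],[22,0],[26,5],[34,10],[35,11],[43,2],[45,0]]
[[0,5],[6,0],[13,11],[15,0],[17,11],[20,18],[22,0],[26,5],[34,10],[35,11],[43,2],[45,0]]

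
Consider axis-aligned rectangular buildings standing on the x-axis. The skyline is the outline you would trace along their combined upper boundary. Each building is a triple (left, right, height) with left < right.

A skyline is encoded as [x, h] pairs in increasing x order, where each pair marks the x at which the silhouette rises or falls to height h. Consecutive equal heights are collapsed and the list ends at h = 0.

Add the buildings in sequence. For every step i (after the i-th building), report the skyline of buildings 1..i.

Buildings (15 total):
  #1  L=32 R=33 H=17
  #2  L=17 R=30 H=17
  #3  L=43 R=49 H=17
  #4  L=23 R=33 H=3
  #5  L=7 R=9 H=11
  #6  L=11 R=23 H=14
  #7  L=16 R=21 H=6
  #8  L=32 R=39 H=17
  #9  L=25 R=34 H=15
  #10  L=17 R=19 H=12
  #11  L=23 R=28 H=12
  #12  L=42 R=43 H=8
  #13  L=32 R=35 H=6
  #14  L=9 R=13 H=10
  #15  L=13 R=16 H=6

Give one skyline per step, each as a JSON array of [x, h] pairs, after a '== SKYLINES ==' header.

== SKYLINES ==
[[32,17],[33,0]]
[[17,17],[30,0],[32,17],[33,0]]
[[17,17],[30,0],[32,17],[33,0],[43,17],[49,0]]
[[17,17],[30,3],[32,17],[33,0],[43,17],[49,0]]
[[7,11],[9,0],[17,17],[30,3],[32,17],[33,0],[43,17],[49,0]]
[[7,11],[9,0],[11,14],[17,17],[30,3],[32,17],[33,0],[43,17],[49,0]]
[[7,11],[9,0],[11,14],[17,17],[30,3],[32,17],[33,0],[43,17],[49,0]]
[[7,11],[9,0],[11,14],[17,17],[30,3],[32,17],[39,0],[43,17],[49,0]]
[[7,11],[9,0],[11,14],[17,17],[30,15],[32,17],[39,0],[43,17],[49,0]]
[[7,11],[9,0],[11,14],[17,17],[30,15],[32,17],[39,0],[43,17],[49,0]]
[[7,11],[9,0],[11,14],[17,17],[30,15],[32,17],[39,0],[43,17],[49,0]]
[[7,11],[9,0],[11,14],[17,17],[30,15],[32,17],[39,0],[42,8],[43,17],[49,0]]
[[7,11],[9,0],[11,14],[17,17],[30,15],[32,17],[39,0],[42,8],[43,17],[49,0]]
[[7,11],[9,10],[11,14],[17,17],[30,15],[32,17],[39,0],[42,8],[43,17],[49,0]]
[[7,11],[9,10],[11,14],[17,17],[30,15],[32,17],[39,0],[42,8],[43,17],[49,0]]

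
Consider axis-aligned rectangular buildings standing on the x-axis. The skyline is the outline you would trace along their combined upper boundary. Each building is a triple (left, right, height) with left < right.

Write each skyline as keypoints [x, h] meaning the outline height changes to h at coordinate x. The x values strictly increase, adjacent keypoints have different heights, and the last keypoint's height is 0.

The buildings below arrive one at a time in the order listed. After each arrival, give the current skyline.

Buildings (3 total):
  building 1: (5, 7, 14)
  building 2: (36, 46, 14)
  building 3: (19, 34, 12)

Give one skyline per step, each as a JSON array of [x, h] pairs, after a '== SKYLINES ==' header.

== SKYLINES ==
[[5,14],[7,0]]
[[5,14],[7,0],[36,14],[46,0]]
[[5,14],[7,0],[19,12],[34,0],[36,14],[46,0]]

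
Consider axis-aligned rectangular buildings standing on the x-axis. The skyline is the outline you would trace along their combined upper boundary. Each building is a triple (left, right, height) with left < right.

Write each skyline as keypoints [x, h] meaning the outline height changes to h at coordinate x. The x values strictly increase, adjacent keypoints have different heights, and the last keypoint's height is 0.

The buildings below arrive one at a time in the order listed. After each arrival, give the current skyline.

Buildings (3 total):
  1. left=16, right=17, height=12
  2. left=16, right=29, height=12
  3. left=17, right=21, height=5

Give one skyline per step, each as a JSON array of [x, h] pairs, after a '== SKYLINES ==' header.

== SKYLINES ==
[[16,12],[17,0]]
[[16,12],[29,0]]
[[16,12],[29,0]]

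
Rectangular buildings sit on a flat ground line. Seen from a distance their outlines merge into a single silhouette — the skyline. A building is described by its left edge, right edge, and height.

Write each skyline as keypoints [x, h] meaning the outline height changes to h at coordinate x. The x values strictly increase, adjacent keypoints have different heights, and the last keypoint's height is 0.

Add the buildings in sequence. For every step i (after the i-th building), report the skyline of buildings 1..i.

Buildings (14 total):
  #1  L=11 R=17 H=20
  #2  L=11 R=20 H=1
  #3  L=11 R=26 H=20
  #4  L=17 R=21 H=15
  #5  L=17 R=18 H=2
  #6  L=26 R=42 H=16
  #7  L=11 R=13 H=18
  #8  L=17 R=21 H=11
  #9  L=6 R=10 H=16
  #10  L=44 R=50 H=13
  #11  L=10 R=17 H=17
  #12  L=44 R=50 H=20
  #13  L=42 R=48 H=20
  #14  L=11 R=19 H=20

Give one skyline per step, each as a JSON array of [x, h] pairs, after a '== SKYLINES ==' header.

== SKYLINES ==
[[11,20],[17,0]]
[[11,20],[17,1],[20,0]]
[[11,20],[26,0]]
[[11,20],[26,0]]
[[11,20],[26,0]]
[[11,20],[26,16],[42,0]]
[[11,20],[26,16],[42,0]]
[[11,20],[26,16],[42,0]]
[[6,16],[10,0],[11,20],[26,16],[42,0]]
[[6,16],[10,0],[11,20],[26,16],[42,0],[44,13],[50,0]]
[[6,16],[10,17],[11,20],[26,16],[42,0],[44,13],[50,0]]
[[6,16],[10,17],[11,20],[26,16],[42,0],[44,20],[50,0]]
[[6,16],[10,17],[11,20],[26,16],[42,20],[50,0]]
[[6,16],[10,17],[11,20],[26,16],[42,20],[50,0]]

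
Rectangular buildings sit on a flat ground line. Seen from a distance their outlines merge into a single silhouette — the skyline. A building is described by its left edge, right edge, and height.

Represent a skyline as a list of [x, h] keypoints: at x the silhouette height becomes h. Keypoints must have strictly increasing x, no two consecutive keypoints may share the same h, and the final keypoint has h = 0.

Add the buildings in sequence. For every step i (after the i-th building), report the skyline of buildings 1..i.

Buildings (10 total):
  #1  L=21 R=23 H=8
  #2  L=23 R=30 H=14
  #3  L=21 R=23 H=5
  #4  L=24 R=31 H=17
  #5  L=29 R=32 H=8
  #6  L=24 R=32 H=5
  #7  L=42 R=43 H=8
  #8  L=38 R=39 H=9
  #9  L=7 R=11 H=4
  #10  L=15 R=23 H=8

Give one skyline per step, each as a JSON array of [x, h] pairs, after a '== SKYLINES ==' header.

== SKYLINES ==
[[21,8],[23,0]]
[[21,8],[23,14],[30,0]]
[[21,8],[23,14],[30,0]]
[[21,8],[23,14],[24,17],[31,0]]
[[21,8],[23,14],[24,17],[31,8],[32,0]]
[[21,8],[23,14],[24,17],[31,8],[32,0]]
[[21,8],[23,14],[24,17],[31,8],[32,0],[42,8],[43,0]]
[[21,8],[23,14],[24,17],[31,8],[32,0],[38,9],[39,0],[42,8],[43,0]]
[[7,4],[11,0],[21,8],[23,14],[24,17],[31,8],[32,0],[38,9],[39,0],[42,8],[43,0]]
[[7,4],[11,0],[15,8],[23,14],[24,17],[31,8],[32,0],[38,9],[39,0],[42,8],[43,0]]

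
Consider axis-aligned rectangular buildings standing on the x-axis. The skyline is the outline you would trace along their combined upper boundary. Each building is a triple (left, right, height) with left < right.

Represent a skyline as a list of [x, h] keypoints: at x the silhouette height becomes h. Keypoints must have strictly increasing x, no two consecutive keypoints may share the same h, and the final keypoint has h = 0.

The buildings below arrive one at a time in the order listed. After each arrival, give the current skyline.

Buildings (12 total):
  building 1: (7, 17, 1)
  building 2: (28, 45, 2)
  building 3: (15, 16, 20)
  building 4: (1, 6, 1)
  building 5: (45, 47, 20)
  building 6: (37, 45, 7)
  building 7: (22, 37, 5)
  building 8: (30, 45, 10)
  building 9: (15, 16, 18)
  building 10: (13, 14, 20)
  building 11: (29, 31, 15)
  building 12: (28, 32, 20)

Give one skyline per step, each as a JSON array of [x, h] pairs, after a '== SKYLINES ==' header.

== SKYLINES ==
[[7,1],[17,0]]
[[7,1],[17,0],[28,2],[45,0]]
[[7,1],[15,20],[16,1],[17,0],[28,2],[45,0]]
[[1,1],[6,0],[7,1],[15,20],[16,1],[17,0],[28,2],[45,0]]
[[1,1],[6,0],[7,1],[15,20],[16,1],[17,0],[28,2],[45,20],[47,0]]
[[1,1],[6,0],[7,1],[15,20],[16,1],[17,0],[28,2],[37,7],[45,20],[47,0]]
[[1,1],[6,0],[7,1],[15,20],[16,1],[17,0],[22,5],[37,7],[45,20],[47,0]]
[[1,1],[6,0],[7,1],[15,20],[16,1],[17,0],[22,5],[30,10],[45,20],[47,0]]
[[1,1],[6,0],[7,1],[15,20],[16,1],[17,0],[22,5],[30,10],[45,20],[47,0]]
[[1,1],[6,0],[7,1],[13,20],[14,1],[15,20],[16,1],[17,0],[22,5],[30,10],[45,20],[47,0]]
[[1,1],[6,0],[7,1],[13,20],[14,1],[15,20],[16,1],[17,0],[22,5],[29,15],[31,10],[45,20],[47,0]]
[[1,1],[6,0],[7,1],[13,20],[14,1],[15,20],[16,1],[17,0],[22,5],[28,20],[32,10],[45,20],[47,0]]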